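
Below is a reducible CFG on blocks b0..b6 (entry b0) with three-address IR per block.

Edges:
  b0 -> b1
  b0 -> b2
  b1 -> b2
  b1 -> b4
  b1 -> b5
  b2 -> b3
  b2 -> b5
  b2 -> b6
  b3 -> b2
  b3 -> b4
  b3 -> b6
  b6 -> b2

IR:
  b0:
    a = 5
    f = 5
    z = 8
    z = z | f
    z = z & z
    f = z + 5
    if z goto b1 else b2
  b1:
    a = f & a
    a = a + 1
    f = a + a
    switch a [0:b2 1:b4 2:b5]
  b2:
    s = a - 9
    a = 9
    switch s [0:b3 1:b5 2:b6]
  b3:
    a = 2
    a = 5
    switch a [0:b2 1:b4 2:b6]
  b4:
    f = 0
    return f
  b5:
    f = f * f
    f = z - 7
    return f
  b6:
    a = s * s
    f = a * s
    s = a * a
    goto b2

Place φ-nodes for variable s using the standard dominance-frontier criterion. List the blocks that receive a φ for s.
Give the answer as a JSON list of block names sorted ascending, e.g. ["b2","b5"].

Answer: ["b2", "b4", "b5"]

Derivation:
idom tree: b1←b0 b2←b0 b3←b2 b4←b0 b5←b0 b6←b2
Dom at joins:
  b2: preds {b0,b1,b3,b6}: {b0} ∩ {b0,b1} ∩ {b0,b2,b3} ∩ {b0,b2,b6} = {b0}; idom=b0
  b4: preds {b1,b3}: {b0,b1} ∩ {b0,b2,b3} = {b0}; idom=b0
  b5: preds {b1,b2}: {b0,b1} ∩ {b0,b2} = {b0}; idom=b0
  b6: preds {b2,b3}: {b0,b2} ∩ {b0,b2,b3} = {b0,b2}; idom=b2

DF walk-up:
  b2←b0: walk · to b0
  b2←b1: walk b1 to b0
  b2←b3: walk b3→b2 to b0
  b2←b6: walk b6→b2 to b0
  b4←b1: walk b1 to b0
  b4←b3: walk b3→b2 to b0
  b5←b1: walk b1 to b0
  b5←b2: walk b2 to b0
  b6←b2: walk · to b2
  b6←b3: walk b3 to b2
  b0 → ∅
  b1 → {b2,b4,b5}
  b2 → {b2,b4,b5}
  b3 → {b2,b4,b6}
  b4 → ∅
  b5 → ∅
  b6 → {b2}

φ for s: defs {b2,b6}
  DF⁺ = {b2,b4,b5}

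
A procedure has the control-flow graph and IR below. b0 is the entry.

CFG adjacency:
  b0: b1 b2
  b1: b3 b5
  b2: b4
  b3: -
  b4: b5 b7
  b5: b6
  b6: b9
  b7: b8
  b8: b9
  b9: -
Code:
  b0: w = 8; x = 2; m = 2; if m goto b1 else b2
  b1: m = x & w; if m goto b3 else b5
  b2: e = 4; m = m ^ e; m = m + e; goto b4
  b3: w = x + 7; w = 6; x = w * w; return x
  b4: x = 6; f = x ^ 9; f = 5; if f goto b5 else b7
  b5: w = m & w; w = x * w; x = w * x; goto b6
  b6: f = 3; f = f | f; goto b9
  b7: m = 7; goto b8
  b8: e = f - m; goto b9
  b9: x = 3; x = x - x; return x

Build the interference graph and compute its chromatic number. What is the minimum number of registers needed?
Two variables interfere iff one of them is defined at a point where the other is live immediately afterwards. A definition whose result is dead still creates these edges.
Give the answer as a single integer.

Block summaries:
  b0: def={m,w,x} ue=∅
  b1: def={m} ue={w,x}
  b2: def={e,m} ue={m}
  b3: def={w,x} ue={x}
  b4: def={f,x} ue=∅
  b5: def={w,x} ue={m,w,x}
  b6: def={f} ue=∅
  b7: def={m} ue=∅
  b8: def={e} ue={f,m}
  b9: def={x} ue=∅

Live sets:
  live b0: ∅→{m,w,x}
  live b1: {w,x}→{m,w,x}
  live b2: {m,w}→{m,w}
  live b3: {x}→∅
  live b4: {m,w}→{f,m,w,x}
  live b5: {m,w,x}→∅
  live b6: ∅→∅
  live b7: {f}→{f,m}
  live b8: {f,m}→∅
  live b9: ∅→∅

Interference:
  e — {m,w}
  f — {m,w,x}
  m — {e,f,w,x}
  w — {e,f,m,x}
  x — {f,m,w}

Registers:
  {f,m,w,x} pairwise interfere (4-clique) ⇒ χ ≥ 4
  assign e→c2 f→c2 m→c0 w→c1 x→c3 — no edge inside a register ⇒ χ ≤ 4
  χ = 4

Answer: 4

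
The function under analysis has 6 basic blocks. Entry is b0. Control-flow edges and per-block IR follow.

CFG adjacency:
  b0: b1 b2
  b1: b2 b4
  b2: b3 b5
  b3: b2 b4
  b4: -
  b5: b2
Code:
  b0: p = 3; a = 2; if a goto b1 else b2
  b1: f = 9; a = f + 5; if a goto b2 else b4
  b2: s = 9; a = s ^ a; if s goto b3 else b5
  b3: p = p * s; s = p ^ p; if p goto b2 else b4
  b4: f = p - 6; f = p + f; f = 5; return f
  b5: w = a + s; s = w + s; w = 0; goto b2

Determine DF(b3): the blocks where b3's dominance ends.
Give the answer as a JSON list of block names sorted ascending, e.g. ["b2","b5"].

Answer: ["b2", "b4"]

Analysis:
idom tree: b1←b0 b2←b0 b3←b2 b4←b0 b5←b2
Dom∩ at merges:
  b2: preds {b0,b1,b3,b5}: {b0} ∩ {b0,b1} ∩ {b0,b2,b3} ∩ {b0,b2,b5} = {b0}; idom=b0
  b4: preds {b1,b3}: {b0,b1} ∩ {b0,b2,b3} = {b0}; idom=b0

Frontier:
  join b2 pred b0: · stop@b0
  join b2 pred b1: b1 stop@b0
  join b2 pred b3: b3→b2 stop@b0
  join b2 pred b5: b5→b2 stop@b0
  join b4 pred b1: b1 stop@b0
  join b4 pred b3: b3→b2 stop@b0
  b0 → ∅
  b1 → {b2,b4}
  b2 → {b2,b4}
  b3 → {b2,b4}
  b4 → ∅
  b5 → {b2}

DF(b3) = ["b2", "b4"]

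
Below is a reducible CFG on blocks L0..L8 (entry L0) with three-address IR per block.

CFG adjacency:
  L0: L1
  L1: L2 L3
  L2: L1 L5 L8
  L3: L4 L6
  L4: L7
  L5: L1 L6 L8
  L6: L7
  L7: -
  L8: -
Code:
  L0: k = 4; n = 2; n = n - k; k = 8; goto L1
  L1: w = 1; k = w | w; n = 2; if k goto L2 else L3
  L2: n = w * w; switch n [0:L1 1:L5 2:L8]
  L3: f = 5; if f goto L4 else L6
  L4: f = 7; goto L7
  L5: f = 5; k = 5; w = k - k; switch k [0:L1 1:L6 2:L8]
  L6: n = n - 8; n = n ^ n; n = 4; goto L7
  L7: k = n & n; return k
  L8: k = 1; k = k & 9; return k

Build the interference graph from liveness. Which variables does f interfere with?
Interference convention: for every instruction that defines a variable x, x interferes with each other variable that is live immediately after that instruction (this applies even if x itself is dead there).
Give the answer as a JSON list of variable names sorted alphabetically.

Answer: ["n"]

Working:
Per-block:
  L0: {k,n} / ∅
  L1: {k,n,w} / ∅
  L2: {n} / {w}
  L3: {f} / ∅
  L4: {f} / ∅
  L5: {f,k,w} / ∅
  L6: {n} / {n}
  L7: {k} / {n}
  L8: {k} / ∅

Live sets:
  L0 li=∅ lo=∅
  L1 li=∅ lo={n,w}
  L2 li={w} lo={n}
  L3 li={n} lo={n}
  L4 li={n} lo={n}
  L5 li={n} lo={n}
  L6 li={n} lo={n}
  L7 li={n} lo=∅
  L8 li=∅ lo=∅

Interference:
  f — {n}
  k — {n,w}
  n — {f,k,w}
  w — {k,n}

N(f) = ["n"]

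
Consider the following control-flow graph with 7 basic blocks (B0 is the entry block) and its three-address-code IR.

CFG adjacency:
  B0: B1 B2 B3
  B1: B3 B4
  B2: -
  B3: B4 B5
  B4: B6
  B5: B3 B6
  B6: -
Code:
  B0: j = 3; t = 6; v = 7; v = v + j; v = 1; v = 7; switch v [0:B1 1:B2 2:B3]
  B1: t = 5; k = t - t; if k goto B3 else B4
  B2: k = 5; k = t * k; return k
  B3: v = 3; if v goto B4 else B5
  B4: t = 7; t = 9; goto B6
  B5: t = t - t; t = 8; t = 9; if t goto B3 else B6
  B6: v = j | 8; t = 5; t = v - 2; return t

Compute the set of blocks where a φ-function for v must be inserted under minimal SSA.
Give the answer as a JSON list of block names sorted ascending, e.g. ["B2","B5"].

idom tree: B1←B0 B2←B0 B3←B0 B4←B0 B5←B3 B6←B0
Join-block Dom:
  B3: preds {B0,B1,B5}: {B0} ∩ {B0,B1} ∩ {B0,B3,B5} = {B0}; idom=B0
  B4: preds {B1,B3}: {B0,B1} ∩ {B0,B3} = {B0}; idom=B0
  B6: preds {B4,B5}: {B0,B4} ∩ {B0,B3,B5} = {B0}; idom=B0

DF walk-up:
  B3←B0: walk · to B0
  B3←B1: walk B1 to B0
  B3←B5: walk B5→B3 to B0
  B4←B1: walk B1 to B0
  B4←B3: walk B3 to B0
  B6←B4: walk B4 to B0
  B6←B5: walk B5→B3 to B0
  B0 → ∅
  B1 → {B3,B4}
  B2 → ∅
  B3 → {B3,B4,B6}
  B4 → {B6}
  B5 → {B3,B6}
  B6 → ∅

φ for v: defs {B0,B3,B6}
  DF⁺ = {B3,B4,B6}

Answer: ["B3", "B4", "B6"]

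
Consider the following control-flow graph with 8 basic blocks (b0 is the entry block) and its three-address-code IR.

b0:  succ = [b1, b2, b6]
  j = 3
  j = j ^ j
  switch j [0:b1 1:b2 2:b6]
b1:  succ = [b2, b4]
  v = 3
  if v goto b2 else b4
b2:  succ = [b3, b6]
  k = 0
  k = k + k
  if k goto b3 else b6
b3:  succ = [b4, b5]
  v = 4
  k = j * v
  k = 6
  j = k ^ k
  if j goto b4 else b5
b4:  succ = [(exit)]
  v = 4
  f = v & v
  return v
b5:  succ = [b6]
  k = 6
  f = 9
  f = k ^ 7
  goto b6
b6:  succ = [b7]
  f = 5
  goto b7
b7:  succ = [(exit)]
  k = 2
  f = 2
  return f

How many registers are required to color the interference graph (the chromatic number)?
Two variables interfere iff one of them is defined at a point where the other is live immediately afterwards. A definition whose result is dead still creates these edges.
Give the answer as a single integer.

Answer: 2

Working:
Per-block:
  b0: def={j} ue=∅
  b1: def={v} ue=∅
  b2: def={k} ue=∅
  b3: def={j,k,v} ue={j}
  b4: def={f,v} ue=∅
  b5: def={f,k} ue=∅
  b6: def={f} ue=∅
  b7: def={f,k} ue=∅

Live sets:
  b0: in=∅ out={j}
  b1: in={j} out={j}
  b2: in={j} out={j}
  b3: in={j} out=∅
  b4: in=∅ out=∅
  b5: in=∅ out=∅
  b6: in=∅ out=∅
  b7: in=∅ out=∅

Interference:
  f: {k,v}
  j: {k,v}
  k: {f,j}
  v: {f,j}

Registers:
  lower bound: {f,k} mutually conflict ⇒ χ ≥ 2
  assign f→c0 j→c0 k→c1 v→c1 — no edge inside a register ⇒ χ ≤ 2
  χ = 2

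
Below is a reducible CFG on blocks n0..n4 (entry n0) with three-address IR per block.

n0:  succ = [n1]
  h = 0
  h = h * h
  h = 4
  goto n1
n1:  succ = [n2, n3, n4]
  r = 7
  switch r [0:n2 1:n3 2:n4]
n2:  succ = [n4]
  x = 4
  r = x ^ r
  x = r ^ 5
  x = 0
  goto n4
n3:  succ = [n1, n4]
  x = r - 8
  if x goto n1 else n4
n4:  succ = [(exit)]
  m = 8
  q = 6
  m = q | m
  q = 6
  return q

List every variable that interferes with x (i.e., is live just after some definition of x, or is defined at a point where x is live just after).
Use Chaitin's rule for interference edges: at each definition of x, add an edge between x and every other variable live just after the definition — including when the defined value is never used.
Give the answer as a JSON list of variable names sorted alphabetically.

Answer: ["r"]

Derivation:
Block summaries:
  n0: def={h} ue=∅
  n1: def={r} ue=∅
  n2: def={r,x} ue={r}
  n3: def={x} ue={r}
  n4: def={m,q} ue=∅

Liveness:
  n0: in=∅ out=∅
  n1: in=∅ out={r}
  n2: in={r} out=∅
  n3: in={r} out=∅
  n4: in=∅ out=∅

Interfere edges:
  h — ∅
  m — {q}
  q — {m}
  r — {x}
  x — {r}

N(x) = ["r"]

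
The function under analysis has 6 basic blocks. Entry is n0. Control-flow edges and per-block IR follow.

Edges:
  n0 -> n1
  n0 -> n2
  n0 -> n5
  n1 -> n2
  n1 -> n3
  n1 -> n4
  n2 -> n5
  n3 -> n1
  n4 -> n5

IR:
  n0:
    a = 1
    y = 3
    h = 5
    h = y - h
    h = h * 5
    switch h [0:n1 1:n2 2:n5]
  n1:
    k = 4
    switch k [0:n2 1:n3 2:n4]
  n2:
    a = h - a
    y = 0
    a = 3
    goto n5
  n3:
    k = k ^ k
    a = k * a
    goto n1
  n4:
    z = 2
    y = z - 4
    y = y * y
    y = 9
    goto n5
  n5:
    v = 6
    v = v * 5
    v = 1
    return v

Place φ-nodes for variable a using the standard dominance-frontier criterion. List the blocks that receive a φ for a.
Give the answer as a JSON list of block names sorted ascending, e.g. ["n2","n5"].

idom tree: n1←n0 n2←n0 n3←n1 n4←n1 n5←n0
Dom∩ at merges:
  n1: preds {n0,n3}: {n0} ∩ {n0,n1,n3} = {n0}; idom=n0
  n2: preds {n0,n1}: {n0} ∩ {n0,n1} = {n0}; idom=n0
  n5: preds {n0,n2,n4}: {n0} ∩ {n0,n2} ∩ {n0,n1,n4} = {n0}; idom=n0

DF derivation:
  join n1 pred n0: · stop@n0
  join n1 pred n3: n3→n1 stop@n0
  join n2 pred n0: · stop@n0
  join n2 pred n1: n1 stop@n0
  join n5 pred n0: · stop@n0
  join n5 pred n2: n2 stop@n0
  join n5 pred n4: n4→n1 stop@n0
  DF(n0)=∅
  DF(n1)={n1,n2,n5}
  DF(n2)={n5}
  DF(n3)={n1}
  DF(n4)={n5}
  DF(n5)=∅

φ for a: defs {n0,n2,n3}
  DF⁺ = {n1,n2,n5}

Answer: ["n1", "n2", "n5"]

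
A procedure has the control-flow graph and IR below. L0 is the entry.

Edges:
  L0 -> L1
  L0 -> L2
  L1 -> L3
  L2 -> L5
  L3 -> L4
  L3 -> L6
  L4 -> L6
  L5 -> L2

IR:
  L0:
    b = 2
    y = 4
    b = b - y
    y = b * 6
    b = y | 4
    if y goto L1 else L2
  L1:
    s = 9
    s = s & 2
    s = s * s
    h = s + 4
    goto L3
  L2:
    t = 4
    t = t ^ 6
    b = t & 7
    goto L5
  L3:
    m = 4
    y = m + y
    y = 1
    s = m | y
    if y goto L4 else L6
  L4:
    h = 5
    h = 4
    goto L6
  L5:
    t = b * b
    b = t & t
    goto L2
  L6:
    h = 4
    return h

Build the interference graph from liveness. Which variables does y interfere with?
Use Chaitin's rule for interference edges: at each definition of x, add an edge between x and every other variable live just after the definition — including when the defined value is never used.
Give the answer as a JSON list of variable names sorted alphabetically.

Block summaries:
  L0: {b,y} / ∅
  L1: {h,s} / ∅
  L2: {b,t} / ∅
  L3: {m,s,y} / {y}
  L4: {h} / ∅
  L5: {b,t} / {b}
  L6: {h} / ∅

Liveness:
  live L0: ∅→{y}
  live L1: {y}→{y}
  live L2: ∅→{b}
  live L3: {y}→∅
  live L4: ∅→∅
  live L5: {b}→∅
  live L6: ∅→∅

Conflict graph:
  b — {y}
  h — {y}
  m — {y}
  s — {y}
  t — ∅
  y — {b,h,m,s}

N(y) = ["b", "h", "m", "s"]

Answer: ["b", "h", "m", "s"]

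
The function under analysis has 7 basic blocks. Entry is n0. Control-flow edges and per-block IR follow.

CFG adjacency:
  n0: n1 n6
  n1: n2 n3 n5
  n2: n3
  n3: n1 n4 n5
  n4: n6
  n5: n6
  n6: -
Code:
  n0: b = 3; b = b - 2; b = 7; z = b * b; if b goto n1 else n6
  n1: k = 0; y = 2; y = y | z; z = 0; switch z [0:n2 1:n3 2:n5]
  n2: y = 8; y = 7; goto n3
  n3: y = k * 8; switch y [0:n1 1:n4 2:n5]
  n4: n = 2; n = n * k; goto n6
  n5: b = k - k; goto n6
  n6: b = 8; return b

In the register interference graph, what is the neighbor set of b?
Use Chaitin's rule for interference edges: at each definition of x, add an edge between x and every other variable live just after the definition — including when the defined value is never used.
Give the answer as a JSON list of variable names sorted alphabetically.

Answer: ["z"]

Derivation:
Block summaries:
  n0: {b,z} / ∅
  n1: {k,y,z} / {z}
  n2: {y} / ∅
  n3: {y} / {k}
  n4: {n} / {k}
  n5: {b} / {k}
  n6: {b} / ∅

Liveness:
  n0: in=∅ out={z}
  n1: in={z} out={k,z}
  n2: in={k,z} out={k,z}
  n3: in={k,z} out={k,z}
  n4: in={k} out=∅
  n5: in={k} out=∅
  n6: in=∅ out=∅

Interference:
  b↔{z}
  k↔{n,y,z}
  n↔{k}
  y↔{k,z}
  z↔{b,k,y}

N(b) = ["z"]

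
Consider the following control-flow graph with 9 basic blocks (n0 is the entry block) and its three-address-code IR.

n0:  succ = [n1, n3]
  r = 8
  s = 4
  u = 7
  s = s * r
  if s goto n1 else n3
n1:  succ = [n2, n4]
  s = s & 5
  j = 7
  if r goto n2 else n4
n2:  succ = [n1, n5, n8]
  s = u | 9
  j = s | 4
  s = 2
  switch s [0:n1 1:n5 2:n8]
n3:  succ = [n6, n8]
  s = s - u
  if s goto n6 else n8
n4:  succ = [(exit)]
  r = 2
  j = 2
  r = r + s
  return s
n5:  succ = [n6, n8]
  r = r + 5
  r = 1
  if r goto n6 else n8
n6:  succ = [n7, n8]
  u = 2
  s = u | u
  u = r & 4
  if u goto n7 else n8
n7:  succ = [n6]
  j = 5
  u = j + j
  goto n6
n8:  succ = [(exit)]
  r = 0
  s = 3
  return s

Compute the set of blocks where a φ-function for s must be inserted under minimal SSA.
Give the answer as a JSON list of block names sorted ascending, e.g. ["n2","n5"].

Answer: ["n1", "n6", "n8"]

Working:
idom tree: n1←n0 n2←n1 n3←n0 n4←n1 n5←n2 n6←n0 n7←n6 n8←n0
Join-block Dom:
  n1: preds {n0,n2}: {n0} ∩ {n0,n1,n2} = {n0}; idom=n0
  n6: preds {n3,n5,n7}: {n0,n3} ∩ {n0,n1,n2,n5} ∩ {n0,n6,n7} = {n0}; idom=n0
  n8: preds {n2,n3,n5,n6}: {n0,n1,n2} ∩ {n0,n3} ∩ {n0,n1,n2,n5} ∩ {n0,n6} = {n0}; idom=n0

DF derivation:
  join n1 pred n0: · stop@n0
  join n1 pred n2: n2→n1 stop@n0
  join n6 pred n3: n3 stop@n0
  join n6 pred n5: n5→n2→n1 stop@n0
  join n6 pred n7: n7→n6 stop@n0
  join n8 pred n2: n2→n1 stop@n0
  join n8 pred n3: n3 stop@n0
  join n8 pred n5: n5→n2→n1 stop@n0
  join n8 pred n6: n6 stop@n0
  n0 → ∅
  n1 → {n1,n6,n8}
  n2 → {n1,n6,n8}
  n3 → {n6,n8}
  n4 → ∅
  n5 → {n6,n8}
  n6 → {n6,n8}
  n7 → {n6}
  n8 → ∅

φ for s: defs {n0,n1,n2,n3,n6,n8}
  DF⁺ = {n1,n6,n8}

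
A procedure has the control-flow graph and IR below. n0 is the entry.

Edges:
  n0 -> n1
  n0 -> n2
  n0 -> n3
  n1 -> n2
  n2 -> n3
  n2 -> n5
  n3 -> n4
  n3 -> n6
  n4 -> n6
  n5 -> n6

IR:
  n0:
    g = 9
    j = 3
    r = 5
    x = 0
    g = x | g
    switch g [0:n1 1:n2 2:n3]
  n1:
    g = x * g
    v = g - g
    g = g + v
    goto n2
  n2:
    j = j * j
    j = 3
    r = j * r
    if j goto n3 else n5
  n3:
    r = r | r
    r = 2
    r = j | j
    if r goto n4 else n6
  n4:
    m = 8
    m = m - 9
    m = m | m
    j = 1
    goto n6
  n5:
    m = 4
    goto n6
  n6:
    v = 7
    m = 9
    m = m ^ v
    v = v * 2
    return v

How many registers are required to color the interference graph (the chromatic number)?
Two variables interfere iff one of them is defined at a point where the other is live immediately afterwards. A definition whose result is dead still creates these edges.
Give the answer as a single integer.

Answer: 4

Analysis:
def/use:
  n0: def={g,j,r,x} ue=∅
  n1: def={g,v} ue={g,x}
  n2: def={j,r} ue={j,r}
  n3: def={r} ue={j,r}
  n4: def={j,m} ue=∅
  n5: def={m} ue=∅
  n6: def={m,v} ue=∅

Backward fixpoint:
  live n0: ∅→{g,j,r,x}
  live n1: {g,j,r,x}→{j,r}
  live n2: {j,r}→{j,r}
  live n3: {j,r}→∅
  live n4: ∅→∅
  live n5: ∅→∅
  live n6: ∅→∅

Conflict graph:
  g: {j,r,v,x}
  j: {g,r,v,x}
  m: {v}
  r: {g,j,v,x}
  v: {g,j,m,r}
  x: {g,j,r}

Colouring:
  lower bound: {g,j,r,v} mutually conflict ⇒ χ ≥ 4
  4-colouring: r0={g,m}  r1={j}  r2={r}  r3={v,x}
  χ = 4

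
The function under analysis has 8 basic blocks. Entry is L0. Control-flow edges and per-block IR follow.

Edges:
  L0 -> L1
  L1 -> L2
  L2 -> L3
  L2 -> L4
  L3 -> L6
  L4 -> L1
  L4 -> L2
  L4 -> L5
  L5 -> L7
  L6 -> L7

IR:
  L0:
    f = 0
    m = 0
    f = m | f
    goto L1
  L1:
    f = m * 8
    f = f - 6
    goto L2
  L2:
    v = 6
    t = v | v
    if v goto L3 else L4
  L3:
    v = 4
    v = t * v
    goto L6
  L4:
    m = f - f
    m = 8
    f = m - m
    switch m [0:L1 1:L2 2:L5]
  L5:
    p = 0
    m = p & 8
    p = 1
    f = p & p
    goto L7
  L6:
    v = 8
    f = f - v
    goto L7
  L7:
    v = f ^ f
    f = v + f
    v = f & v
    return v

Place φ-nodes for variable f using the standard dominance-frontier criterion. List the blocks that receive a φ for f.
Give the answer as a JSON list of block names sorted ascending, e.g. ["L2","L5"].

Answer: ["L1", "L2", "L7"]

Derivation:
idom tree: L1←L0 L2←L1 L3←L2 L4←L2 L5←L4 L6←L3 L7←L2
Dom∩ at merges:
  L1: preds {L0,L4}: {L0} ∩ {L0,L1,L2,L4} = {L0}; idom=L0
  L2: preds {L1,L4}: {L0,L1} ∩ {L0,L1,L2,L4} = {L0,L1}; idom=L1
  L7: preds {L5,L6}: {L0,L1,L2,L4,L5} ∩ {L0,L1,L2,L3,L6} = {L0,L1,L2}; idom=L2

DF derivation:
  L1←L0: walk · to L0
  L1←L4: walk L4→L2→L1 to L0
  L2←L1: walk · to L1
  L2←L4: walk L4→L2 to L1
  L7←L5: walk L5→L4 to L2
  L7←L6: walk L6→L3 to L2
  DF(L0)=∅
  DF(L1)={L1}
  DF(L2)={L1,L2}
  DF(L3)={L7}
  DF(L4)={L1,L2,L7}
  DF(L5)={L7}
  DF(L6)={L7}
  DF(L7)=∅

φ for f: defs {L0,L1,L4,L5,L6,L7}
  DF⁺ = {L1,L2,L7}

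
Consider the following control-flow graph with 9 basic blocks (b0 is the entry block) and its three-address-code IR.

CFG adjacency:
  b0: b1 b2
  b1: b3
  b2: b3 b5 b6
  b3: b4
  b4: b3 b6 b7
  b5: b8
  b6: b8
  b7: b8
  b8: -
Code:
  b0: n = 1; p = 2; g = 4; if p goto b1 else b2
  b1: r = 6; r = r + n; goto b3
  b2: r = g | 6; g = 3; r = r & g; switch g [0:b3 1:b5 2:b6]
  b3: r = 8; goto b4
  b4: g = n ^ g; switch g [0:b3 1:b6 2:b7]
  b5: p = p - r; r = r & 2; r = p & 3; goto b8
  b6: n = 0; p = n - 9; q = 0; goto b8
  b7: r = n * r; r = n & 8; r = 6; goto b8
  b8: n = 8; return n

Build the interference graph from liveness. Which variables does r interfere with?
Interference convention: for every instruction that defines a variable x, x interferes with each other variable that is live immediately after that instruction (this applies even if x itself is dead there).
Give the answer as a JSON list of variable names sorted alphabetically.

def/use:
  b0 def {g,n,p} use ∅
  b1 def {r} use {n}
  b2 def {g,r} use {g}
  b3 def {r} use ∅
  b4 def {g} use {g,n}
  b5 def {p,r} use {p,r}
  b6 def {n,p,q} use ∅
  b7 def {r} use {n,r}
  b8 def {n} use ∅

Backward fixpoint:
  live b0: ∅→{g,n,p}
  live b1: {g,n}→{g,n}
  live b2: {g,n,p}→{g,n,p,r}
  live b3: {g,n}→{g,n,r}
  live b4: {g,n,r}→{g,n,r}
  live b5: {p,r}→∅
  live b6: ∅→∅
  live b7: {n,r}→∅
  live b8: ∅→∅

Interference:
  g: {n,p,r}
  n: {g,p,r}
  p: {g,n,r}
  q: ∅
  r: {g,n,p}

N(r) = ["g", "n", "p"]

Answer: ["g", "n", "p"]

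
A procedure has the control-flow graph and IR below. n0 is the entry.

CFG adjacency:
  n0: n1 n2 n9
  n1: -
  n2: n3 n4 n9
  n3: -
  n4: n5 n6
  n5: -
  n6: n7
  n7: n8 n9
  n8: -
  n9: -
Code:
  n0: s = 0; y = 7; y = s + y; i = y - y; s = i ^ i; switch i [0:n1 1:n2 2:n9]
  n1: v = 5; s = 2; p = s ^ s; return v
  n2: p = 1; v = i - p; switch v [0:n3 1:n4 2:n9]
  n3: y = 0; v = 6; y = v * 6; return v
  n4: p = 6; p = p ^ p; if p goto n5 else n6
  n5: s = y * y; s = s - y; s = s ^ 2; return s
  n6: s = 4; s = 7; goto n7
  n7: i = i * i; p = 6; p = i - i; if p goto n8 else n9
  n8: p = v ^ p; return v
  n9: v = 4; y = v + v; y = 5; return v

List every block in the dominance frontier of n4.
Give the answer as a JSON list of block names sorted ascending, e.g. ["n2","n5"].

Answer: ["n9"]

Working:
idom tree: n1←n0 n2←n0 n3←n2 n4←n2 n5←n4 n6←n4 n7←n6 n8←n7 n9←n0
Dom∩ at merges:
  n9: preds {n0,n2,n7}: {n0} ∩ {n0,n2} ∩ {n0,n2,n4,n6,n7} = {n0}; idom=n0

Frontier:
  n9←n0: walk · to n0
  n9←n2: walk n2 to n0
  n9←n7: walk n7→n6→n4→n2 to n0
  n0: DF=∅
  n1: DF=∅
  n2: DF={n9}
  n3: DF=∅
  n4: DF={n9}
  n5: DF=∅
  n6: DF={n9}
  n7: DF={n9}
  n8: DF=∅
  n9: DF=∅

DF(n4) = ["n9"]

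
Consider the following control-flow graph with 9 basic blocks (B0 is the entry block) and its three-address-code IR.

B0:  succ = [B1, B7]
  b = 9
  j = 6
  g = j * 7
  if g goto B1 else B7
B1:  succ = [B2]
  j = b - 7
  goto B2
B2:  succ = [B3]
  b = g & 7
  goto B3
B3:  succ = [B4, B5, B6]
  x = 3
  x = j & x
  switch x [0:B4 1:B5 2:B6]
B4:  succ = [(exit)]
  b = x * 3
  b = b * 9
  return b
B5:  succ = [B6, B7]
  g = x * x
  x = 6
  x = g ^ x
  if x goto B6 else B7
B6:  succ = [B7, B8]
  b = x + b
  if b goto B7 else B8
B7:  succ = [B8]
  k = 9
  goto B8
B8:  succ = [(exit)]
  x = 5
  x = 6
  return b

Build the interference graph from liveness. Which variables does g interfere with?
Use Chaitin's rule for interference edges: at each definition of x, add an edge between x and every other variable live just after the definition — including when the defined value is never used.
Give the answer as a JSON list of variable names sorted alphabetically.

def/use:
  B0: def={b,g,j} ue=∅
  B1: def={j} ue={b}
  B2: def={b} ue={g}
  B3: def={x} ue={j}
  B4: def={b} ue={x}
  B5: def={g,x} ue={x}
  B6: def={b} ue={b,x}
  B7: def={k} ue=∅
  B8: def={x} ue={b}

Backward fixpoint:
  live B0: ∅→{b,g}
  live B1: {b,g}→{g,j}
  live B2: {g,j}→{b,j}
  live B3: {b,j}→{b,x}
  live B4: {x}→∅
  live B5: {b,x}→{b,x}
  live B6: {b,x}→{b}
  live B7: {b}→{b}
  live B8: {b}→∅

Conflict graph:
  b — {g,j,k,x}
  g — {b,j,x}
  j — {b,g,x}
  k — {b}
  x — {b,g,j}

N(g) = ["b", "j", "x"]

Answer: ["b", "j", "x"]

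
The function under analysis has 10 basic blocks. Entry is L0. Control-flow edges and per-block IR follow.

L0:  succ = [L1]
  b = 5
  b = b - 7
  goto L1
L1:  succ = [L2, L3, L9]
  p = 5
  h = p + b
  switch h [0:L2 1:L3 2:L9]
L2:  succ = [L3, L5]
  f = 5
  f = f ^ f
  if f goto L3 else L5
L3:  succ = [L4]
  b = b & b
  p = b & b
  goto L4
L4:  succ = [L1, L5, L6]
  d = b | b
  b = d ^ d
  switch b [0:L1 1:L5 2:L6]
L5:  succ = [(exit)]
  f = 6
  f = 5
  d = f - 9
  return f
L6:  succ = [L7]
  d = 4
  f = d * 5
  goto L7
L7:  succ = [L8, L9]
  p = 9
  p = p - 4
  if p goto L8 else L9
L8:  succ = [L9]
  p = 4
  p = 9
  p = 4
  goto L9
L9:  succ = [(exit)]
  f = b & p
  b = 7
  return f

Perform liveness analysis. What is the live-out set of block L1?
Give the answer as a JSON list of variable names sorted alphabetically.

Answer: ["b", "p"]

Derivation:
def/use:
  L0: def={b} ue=∅
  L1: def={h,p} ue={b}
  L2: def={f} ue=∅
  L3: def={b,p} ue={b}
  L4: def={b,d} ue={b}
  L5: def={d,f} ue=∅
  L6: def={d,f} ue=∅
  L7: def={p} ue=∅
  L8: def={p} ue=∅
  L9: def={b,f} ue={b,p}

Live sets:
  L0: in=∅ out={b}
  L1: in={b} out={b,p}
  L2: in={b} out={b}
  L3: in={b} out={b}
  L4: in={b} out={b}
  L5: in=∅ out=∅
  L6: in={b} out={b}
  L7: in={b} out={b,p}
  L8: in={b} out={b,p}
  L9: in={b,p} out=∅

live-out(L1) = ["b", "p"]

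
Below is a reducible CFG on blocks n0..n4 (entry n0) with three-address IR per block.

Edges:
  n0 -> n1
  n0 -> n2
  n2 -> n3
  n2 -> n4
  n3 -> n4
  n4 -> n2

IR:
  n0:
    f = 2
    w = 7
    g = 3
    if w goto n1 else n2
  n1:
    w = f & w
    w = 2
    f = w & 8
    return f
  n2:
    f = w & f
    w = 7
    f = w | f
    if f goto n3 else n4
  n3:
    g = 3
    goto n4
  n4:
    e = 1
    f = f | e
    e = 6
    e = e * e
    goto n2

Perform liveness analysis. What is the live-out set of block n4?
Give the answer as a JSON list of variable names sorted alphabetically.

Per-block:
  n0 def {f,g,w} use ∅
  n1 def {f,w} use {f,w}
  n2 def {f,w} use {f,w}
  n3 def {g} use ∅
  n4 def {e,f} use {f}

Backward fixpoint:
  n0 li=∅ lo={f,w}
  n1 li={f,w} lo=∅
  n2 li={f,w} lo={f,w}
  n3 li={f,w} lo={f,w}
  n4 li={f,w} lo={f,w}

live-out(n4) = ["f", "w"]

Answer: ["f", "w"]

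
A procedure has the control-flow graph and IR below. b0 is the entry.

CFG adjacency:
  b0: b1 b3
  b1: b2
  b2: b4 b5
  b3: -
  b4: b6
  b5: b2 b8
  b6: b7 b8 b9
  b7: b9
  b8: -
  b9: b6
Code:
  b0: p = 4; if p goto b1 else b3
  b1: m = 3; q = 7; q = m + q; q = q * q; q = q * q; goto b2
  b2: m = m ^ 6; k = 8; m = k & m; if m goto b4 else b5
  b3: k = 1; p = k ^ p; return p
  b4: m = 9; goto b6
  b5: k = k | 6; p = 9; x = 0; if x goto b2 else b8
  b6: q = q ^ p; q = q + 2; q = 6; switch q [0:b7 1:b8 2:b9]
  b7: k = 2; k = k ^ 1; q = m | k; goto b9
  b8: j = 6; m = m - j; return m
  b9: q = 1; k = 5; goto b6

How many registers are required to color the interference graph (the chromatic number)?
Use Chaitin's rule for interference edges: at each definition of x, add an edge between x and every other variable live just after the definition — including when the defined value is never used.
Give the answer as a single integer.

Block summaries:
  b0: def={p} ue=∅
  b1: def={m,q} ue=∅
  b2: def={k,m} ue={m}
  b3: def={k,p} ue={p}
  b4: def={m} ue=∅
  b5: def={k,p,x} ue={k}
  b6: def={q} ue={p,q}
  b7: def={k,q} ue={m}
  b8: def={j,m} ue={m}
  b9: def={k,q} ue=∅

Liveness:
  b0 li=∅ lo={p}
  b1 li={p} lo={m,p,q}
  b2 li={m,p,q} lo={k,m,p,q}
  b3 li={p} lo=∅
  b4 li={p,q} lo={m,p,q}
  b5 li={k,m,q} lo={m,p,q}
  b6 li={m,p,q} lo={m,p}
  b7 li={m,p} lo={m,p}
  b8 li={m} lo=∅
  b9 li={m,p} lo={m,p,q}

Conflict graph:
  j — {m}
  k — {m,p,q}
  m — {j,k,p,q,x}
  p — {k,m,q,x}
  q — {k,m,p,x}
  x — {m,p,q}

Colouring:
  lower bound: {k,m,p,q} mutually conflict ⇒ χ ≥ 4
  assign j→R1 k→R3 m→R0 p→R1 q→R2 x→R3 — no edge inside a register ⇒ χ ≤ 4
  χ = 4

Answer: 4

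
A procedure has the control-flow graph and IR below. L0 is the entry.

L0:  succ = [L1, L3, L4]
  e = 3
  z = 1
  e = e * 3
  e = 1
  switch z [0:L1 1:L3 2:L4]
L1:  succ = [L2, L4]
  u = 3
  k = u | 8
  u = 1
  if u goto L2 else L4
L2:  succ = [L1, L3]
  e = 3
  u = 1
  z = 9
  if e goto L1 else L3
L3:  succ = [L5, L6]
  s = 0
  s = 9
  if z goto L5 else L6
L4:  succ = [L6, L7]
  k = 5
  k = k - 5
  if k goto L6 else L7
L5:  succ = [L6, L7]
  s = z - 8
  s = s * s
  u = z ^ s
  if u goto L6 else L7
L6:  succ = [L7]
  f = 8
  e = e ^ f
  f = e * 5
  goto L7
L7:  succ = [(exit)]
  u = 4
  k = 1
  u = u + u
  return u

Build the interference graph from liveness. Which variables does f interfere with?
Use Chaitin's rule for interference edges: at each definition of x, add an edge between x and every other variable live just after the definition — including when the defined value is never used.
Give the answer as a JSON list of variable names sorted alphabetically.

Answer: ["e"]

Analysis:
Per-block:
  L0: {e,z} / ∅
  L1: {k,u} / ∅
  L2: {e,u,z} / ∅
  L3: {s} / {z}
  L4: {k} / ∅
  L5: {s,u} / {z}
  L6: {e,f} / {e}
  L7: {k,u} / ∅

Liveness:
  L0: in=∅ out={e,z}
  L1: in={e} out={e}
  L2: in=∅ out={e,z}
  L3: in={e,z} out={e,z}
  L4: in={e} out={e}
  L5: in={e,z} out={e}
  L6: in={e} out=∅
  L7: in=∅ out=∅

Conflict graph:
  e↔{f,k,s,u,z}
  f↔{e}
  k↔{e,u}
  s↔{e,z}
  u↔{e,k}
  z↔{e,s}

N(f) = ["e"]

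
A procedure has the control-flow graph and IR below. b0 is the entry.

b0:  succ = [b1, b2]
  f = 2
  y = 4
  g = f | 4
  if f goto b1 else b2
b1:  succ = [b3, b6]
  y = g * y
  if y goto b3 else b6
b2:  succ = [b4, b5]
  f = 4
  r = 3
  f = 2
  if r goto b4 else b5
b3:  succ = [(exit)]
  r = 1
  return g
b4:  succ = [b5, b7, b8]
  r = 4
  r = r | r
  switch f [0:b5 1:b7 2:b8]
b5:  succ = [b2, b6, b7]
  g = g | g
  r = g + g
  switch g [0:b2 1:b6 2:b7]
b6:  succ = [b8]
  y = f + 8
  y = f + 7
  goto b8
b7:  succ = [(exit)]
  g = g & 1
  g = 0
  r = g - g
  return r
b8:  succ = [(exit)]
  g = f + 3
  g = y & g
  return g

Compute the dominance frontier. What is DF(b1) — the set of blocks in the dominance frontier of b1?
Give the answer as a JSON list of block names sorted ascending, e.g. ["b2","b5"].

Answer: ["b6"]

Working:
idom tree: b1←b0 b2←b0 b3←b1 b4←b2 b5←b2 b6←b0 b7←b2 b8←b0
Dom at joins:
  b2: preds {b0,b5}: {b0} ∩ {b0,b2,b5} = {b0}; idom=b0
  b5: preds {b2,b4}: {b0,b2} ∩ {b0,b2,b4} = {b0,b2}; idom=b2
  b6: preds {b1,b5}: {b0,b1} ∩ {b0,b2,b5} = {b0}; idom=b0
  b7: preds {b4,b5}: {b0,b2,b4} ∩ {b0,b2,b5} = {b0,b2}; idom=b2
  b8: preds {b4,b6}: {b0,b2,b4} ∩ {b0,b6} = {b0}; idom=b0

Frontier:
  join b2 pred b0: · stop@b0
  join b2 pred b5: b5→b2 stop@b0
  join b5 pred b2: · stop@b2
  join b5 pred b4: b4 stop@b2
  join b6 pred b1: b1 stop@b0
  join b6 pred b5: b5→b2 stop@b0
  join b7 pred b4: b4 stop@b2
  join b7 pred b5: b5 stop@b2
  join b8 pred b4: b4→b2 stop@b0
  join b8 pred b6: b6 stop@b0
  DF(b0)=∅
  DF(b1)={b6}
  DF(b2)={b2,b6,b8}
  DF(b3)=∅
  DF(b4)={b5,b7,b8}
  DF(b5)={b2,b6,b7}
  DF(b6)={b8}
  DF(b7)=∅
  DF(b8)=∅

DF(b1) = ["b6"]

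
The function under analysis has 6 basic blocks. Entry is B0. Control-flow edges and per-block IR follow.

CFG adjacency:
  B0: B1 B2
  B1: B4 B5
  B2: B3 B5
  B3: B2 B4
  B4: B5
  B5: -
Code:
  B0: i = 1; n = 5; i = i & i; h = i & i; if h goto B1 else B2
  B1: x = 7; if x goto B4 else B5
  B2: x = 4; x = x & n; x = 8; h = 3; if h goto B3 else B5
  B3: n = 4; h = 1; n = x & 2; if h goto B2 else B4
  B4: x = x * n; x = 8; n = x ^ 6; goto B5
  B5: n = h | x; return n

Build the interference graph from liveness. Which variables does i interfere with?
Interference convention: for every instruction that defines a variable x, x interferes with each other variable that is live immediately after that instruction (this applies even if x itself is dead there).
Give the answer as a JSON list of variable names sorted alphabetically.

Block summaries:
  B0 def {h,i,n} use ∅
  B1 def {x} use ∅
  B2 def {h,x} use {n}
  B3 def {h,n} use {x}
  B4 def {n,x} use {n,x}
  B5 def {n} use {h,x}

Liveness:
  B0 li=∅ lo={h,n}
  B1 li={h,n} lo={h,n,x}
  B2 li={n} lo={h,x}
  B3 li={x} lo={h,n,x}
  B4 li={h,n,x} lo={h,x}
  B5 li={h,x} lo=∅

Interference:
  h↔{n,x}
  i↔{n}
  n↔{h,i,x}
  x↔{h,n}

N(i) = ["n"]

Answer: ["n"]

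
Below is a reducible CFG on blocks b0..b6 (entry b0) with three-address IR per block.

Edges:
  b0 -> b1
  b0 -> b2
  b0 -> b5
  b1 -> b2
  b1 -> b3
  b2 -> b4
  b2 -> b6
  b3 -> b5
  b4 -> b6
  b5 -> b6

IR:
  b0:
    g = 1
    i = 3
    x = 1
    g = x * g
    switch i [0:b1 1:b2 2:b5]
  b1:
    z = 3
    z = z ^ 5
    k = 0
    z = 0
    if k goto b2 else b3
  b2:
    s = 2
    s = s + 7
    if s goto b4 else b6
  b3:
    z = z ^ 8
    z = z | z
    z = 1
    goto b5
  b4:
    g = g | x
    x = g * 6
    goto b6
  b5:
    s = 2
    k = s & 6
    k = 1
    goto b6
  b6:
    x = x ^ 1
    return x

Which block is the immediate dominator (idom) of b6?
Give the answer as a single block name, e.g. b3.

Answer: b0

Working:
idom tree: b1←b0 b2←b0 b3←b1 b4←b2 b5←b0 b6←b0
Dom∩ at merges:
  b2: preds {b0,b1}: {b0} ∩ {b0,b1} = {b0}; idom=b0
  b5: preds {b0,b3}: {b0} ∩ {b0,b1,b3} = {b0}; idom=b0
  b6: preds {b2,b4,b5}: {b0,b2} ∩ {b0,b2,b4} ∩ {b0,b5} = {b0}; idom=b0

idom(b6) = b0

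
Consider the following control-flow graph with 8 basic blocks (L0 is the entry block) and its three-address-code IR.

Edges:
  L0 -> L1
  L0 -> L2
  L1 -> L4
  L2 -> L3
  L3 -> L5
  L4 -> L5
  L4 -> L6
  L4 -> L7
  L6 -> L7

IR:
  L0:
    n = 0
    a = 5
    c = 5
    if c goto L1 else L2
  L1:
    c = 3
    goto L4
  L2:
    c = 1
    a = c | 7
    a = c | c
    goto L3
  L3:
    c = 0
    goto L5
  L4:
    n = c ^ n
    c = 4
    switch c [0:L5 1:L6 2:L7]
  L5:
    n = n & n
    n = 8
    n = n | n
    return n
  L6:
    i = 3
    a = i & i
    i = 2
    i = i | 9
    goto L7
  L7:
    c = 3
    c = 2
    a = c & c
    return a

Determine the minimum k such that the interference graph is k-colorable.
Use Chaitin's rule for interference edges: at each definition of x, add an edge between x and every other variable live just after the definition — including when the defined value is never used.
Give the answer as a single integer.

Answer: 3

Analysis:
Per-block:
  L0: {a,c,n} / ∅
  L1: {c} / ∅
  L2: {a,c} / ∅
  L3: {c} / ∅
  L4: {c,n} / {c,n}
  L5: {n} / {n}
  L6: {a,i} / ∅
  L7: {a,c} / ∅

Live sets:
  L0: in=∅ out={n}
  L1: in={n} out={c,n}
  L2: in={n} out={n}
  L3: in={n} out={n}
  L4: in={c,n} out={n}
  L5: in={n} out=∅
  L6: in=∅ out=∅
  L7: in=∅ out=∅

Interference:
  a — {c,n}
  c — {a,n}
  i — ∅
  n — {a,c}

Colouring:
  clique {a,c,n} ⇒ need ≥ 3
  assign a→R0 c→R1 i→R0 n→R2 — no edge inside a register ⇒ χ ≤ 3
  χ = 3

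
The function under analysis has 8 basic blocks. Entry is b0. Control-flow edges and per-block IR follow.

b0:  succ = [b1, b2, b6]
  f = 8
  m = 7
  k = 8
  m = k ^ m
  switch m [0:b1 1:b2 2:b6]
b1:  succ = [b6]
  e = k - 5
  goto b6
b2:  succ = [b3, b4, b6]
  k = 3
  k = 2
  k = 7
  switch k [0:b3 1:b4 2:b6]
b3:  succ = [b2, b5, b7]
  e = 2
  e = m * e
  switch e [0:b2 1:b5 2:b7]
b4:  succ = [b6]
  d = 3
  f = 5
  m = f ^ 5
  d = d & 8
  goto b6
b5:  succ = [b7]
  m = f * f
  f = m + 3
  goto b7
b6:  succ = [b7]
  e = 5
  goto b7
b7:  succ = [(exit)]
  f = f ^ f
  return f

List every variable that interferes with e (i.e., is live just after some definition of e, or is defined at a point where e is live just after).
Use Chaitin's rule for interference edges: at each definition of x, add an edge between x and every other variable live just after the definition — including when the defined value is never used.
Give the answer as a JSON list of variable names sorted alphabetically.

Block summaries:
  b0 def {f,k,m} use ∅
  b1 def {e} use {k}
  b2 def {k} use ∅
  b3 def {e} use {m}
  b4 def {d,f,m} use ∅
  b5 def {f,m} use {f}
  b6 def {e} use ∅
  b7 def {f} use {f}

Backward fixpoint:
  b0 li=∅ lo={f,k,m}
  b1 li={f,k} lo={f}
  b2 li={f,m} lo={f,m}
  b3 li={f,m} lo={f,m}
  b4 li=∅ lo={f}
  b5 li={f} lo={f}
  b6 li={f} lo={f}
  b7 li={f} lo=∅

Interfere edges:
  d↔{f,m}
  e↔{f,m}
  f↔{d,e,k,m}
  k↔{f,m}
  m↔{d,e,f,k}

N(e) = ["f", "m"]

Answer: ["f", "m"]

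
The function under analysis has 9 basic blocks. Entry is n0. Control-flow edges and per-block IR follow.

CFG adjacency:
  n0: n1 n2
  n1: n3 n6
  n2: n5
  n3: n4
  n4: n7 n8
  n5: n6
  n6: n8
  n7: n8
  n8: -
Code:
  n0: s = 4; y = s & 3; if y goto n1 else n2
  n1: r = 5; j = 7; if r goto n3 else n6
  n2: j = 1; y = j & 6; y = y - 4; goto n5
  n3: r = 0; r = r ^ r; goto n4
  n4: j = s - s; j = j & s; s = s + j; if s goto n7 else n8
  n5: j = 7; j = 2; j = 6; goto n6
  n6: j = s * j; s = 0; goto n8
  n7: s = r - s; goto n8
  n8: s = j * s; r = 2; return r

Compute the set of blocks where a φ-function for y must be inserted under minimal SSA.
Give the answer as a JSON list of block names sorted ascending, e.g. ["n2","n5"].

idom tree: n1←n0 n2←n0 n3←n1 n4←n3 n5←n2 n6←n0 n7←n4 n8←n0
Dom∩ at merges:
  n6: preds {n1,n5}: {n0,n1} ∩ {n0,n2,n5} = {n0}; idom=n0
  n8: preds {n4,n6,n7}: {n0,n1,n3,n4} ∩ {n0,n6} ∩ {n0,n1,n3,n4,n7} = {n0}; idom=n0

DF walk-up:
  join n6 pred n1: n1 stop@n0
  join n6 pred n5: n5→n2 stop@n0
  join n8 pred n4: n4→n3→n1 stop@n0
  join n8 pred n6: n6 stop@n0
  join n8 pred n7: n7→n4→n3→n1 stop@n0
  n0: DF=∅
  n1: DF={n6,n8}
  n2: DF={n6}
  n3: DF={n8}
  n4: DF={n8}
  n5: DF={n6}
  n6: DF={n8}
  n7: DF={n8}
  n8: DF=∅

φ for y: defs {n0,n2}
  DF⁺ = {n6,n8}

Answer: ["n6", "n8"]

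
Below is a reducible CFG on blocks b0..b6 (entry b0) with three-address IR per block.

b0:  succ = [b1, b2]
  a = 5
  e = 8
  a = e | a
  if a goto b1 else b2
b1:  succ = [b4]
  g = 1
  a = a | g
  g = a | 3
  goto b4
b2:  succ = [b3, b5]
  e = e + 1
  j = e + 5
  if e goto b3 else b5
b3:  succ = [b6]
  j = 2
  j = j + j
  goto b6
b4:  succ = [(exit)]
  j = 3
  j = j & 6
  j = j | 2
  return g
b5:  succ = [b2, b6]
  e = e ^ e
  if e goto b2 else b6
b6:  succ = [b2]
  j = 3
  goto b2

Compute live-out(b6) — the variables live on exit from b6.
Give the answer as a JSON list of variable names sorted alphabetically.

Per-block:
  b0: {a,e} / ∅
  b1: {a,g} / {a}
  b2: {e,j} / {e}
  b3: {j} / ∅
  b4: {j} / {g}
  b5: {e} / {e}
  b6: {j} / ∅

Backward fixpoint:
  live b0: ∅→{a,e}
  live b1: {a}→{g}
  live b2: {e}→{e}
  live b3: {e}→{e}
  live b4: {g}→∅
  live b5: {e}→{e}
  live b6: {e}→{e}

live-out(b6) = ["e"]

Answer: ["e"]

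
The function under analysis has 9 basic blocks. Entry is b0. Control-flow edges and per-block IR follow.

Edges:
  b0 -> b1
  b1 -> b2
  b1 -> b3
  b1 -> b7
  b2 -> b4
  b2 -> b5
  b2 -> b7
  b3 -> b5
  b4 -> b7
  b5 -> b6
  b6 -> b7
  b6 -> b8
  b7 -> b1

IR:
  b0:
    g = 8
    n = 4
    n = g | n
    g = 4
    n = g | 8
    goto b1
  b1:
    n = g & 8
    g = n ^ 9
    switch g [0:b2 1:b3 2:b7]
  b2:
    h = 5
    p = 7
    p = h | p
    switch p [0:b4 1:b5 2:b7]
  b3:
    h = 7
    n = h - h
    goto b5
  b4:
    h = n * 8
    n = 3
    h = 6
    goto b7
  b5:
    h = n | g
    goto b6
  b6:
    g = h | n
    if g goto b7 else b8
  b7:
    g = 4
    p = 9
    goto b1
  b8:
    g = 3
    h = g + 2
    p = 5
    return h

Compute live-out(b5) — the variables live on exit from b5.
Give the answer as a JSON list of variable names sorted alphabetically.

Block summaries:
  b0 def {g,n} use ∅
  b1 def {g,n} use {g}
  b2 def {h,p} use ∅
  b3 def {h,n} use ∅
  b4 def {h,n} use {n}
  b5 def {h} use {g,n}
  b6 def {g} use {h,n}
  b7 def {g,p} use ∅
  b8 def {g,h,p} use ∅

Liveness:
  b0 li=∅ lo={g}
  b1 li={g} lo={g,n}
  b2 li={g,n} lo={g,n}
  b3 li={g} lo={g,n}
  b4 li={n} lo=∅
  b5 li={g,n} lo={h,n}
  b6 li={h,n} lo=∅
  b7 li=∅ lo={g}
  b8 li=∅ lo=∅

live-out(b5) = ["h", "n"]

Answer: ["h", "n"]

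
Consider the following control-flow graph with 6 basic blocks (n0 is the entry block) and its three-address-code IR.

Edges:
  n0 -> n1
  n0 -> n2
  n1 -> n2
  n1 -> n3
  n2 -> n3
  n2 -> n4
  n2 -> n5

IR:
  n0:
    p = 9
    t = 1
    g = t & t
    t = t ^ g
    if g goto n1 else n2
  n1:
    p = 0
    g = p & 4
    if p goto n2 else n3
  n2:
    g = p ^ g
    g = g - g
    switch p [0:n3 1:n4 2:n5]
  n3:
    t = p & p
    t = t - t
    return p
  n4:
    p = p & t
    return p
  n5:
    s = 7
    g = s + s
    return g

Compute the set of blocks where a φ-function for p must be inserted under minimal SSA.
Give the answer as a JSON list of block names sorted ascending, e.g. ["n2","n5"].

idom tree: n1←n0 n2←n0 n3←n0 n4←n2 n5←n2
Join-block Dom:
  n2: preds {n0,n1}: {n0} ∩ {n0,n1} = {n0}; idom=n0
  n3: preds {n1,n2}: {n0,n1} ∩ {n0,n2} = {n0}; idom=n0

DF derivation:
  join n2 pred n0: · stop@n0
  join n2 pred n1: n1 stop@n0
  join n3 pred n1: n1 stop@n0
  join n3 pred n2: n2 stop@n0
  n0 → ∅
  n1 → {n2,n3}
  n2 → {n3}
  n3 → ∅
  n4 → ∅
  n5 → ∅

φ for p: defs {n0,n1,n4}
  DF⁺ = {n2,n3}

Answer: ["n2", "n3"]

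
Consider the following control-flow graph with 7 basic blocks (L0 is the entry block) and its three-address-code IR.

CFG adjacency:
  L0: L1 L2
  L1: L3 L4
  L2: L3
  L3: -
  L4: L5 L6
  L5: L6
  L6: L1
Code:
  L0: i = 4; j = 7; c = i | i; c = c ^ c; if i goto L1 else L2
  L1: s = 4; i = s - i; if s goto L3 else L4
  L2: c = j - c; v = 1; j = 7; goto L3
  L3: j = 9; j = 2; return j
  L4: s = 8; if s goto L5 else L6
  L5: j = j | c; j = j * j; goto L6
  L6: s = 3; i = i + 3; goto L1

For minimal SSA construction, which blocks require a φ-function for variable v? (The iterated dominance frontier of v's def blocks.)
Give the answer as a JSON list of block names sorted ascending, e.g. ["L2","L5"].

idom tree: L1←L0 L2←L0 L3←L0 L4←L1 L5←L4 L6←L4
Dom at joins:
  L1: preds {L0,L6}: {L0} ∩ {L0,L1,L4,L6} = {L0}; idom=L0
  L3: preds {L1,L2}: {L0,L1} ∩ {L0,L2} = {L0}; idom=L0
  L6: preds {L4,L5}: {L0,L1,L4} ∩ {L0,L1,L4,L5} = {L0,L1,L4}; idom=L4

DF walk-up:
  join L1 pred L0: · stop@L0
  join L1 pred L6: L6→L4→L1 stop@L0
  join L3 pred L1: L1 stop@L0
  join L3 pred L2: L2 stop@L0
  join L6 pred L4: · stop@L4
  join L6 pred L5: L5 stop@L4
  L0 → ∅
  L1 → {L1,L3}
  L2 → {L3}
  L3 → ∅
  L4 → {L1}
  L5 → {L6}
  L6 → {L1}

φ for v: defs {L2}
  DF⁺ = {L3}

Answer: ["L3"]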